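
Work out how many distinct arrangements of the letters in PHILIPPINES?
1,108,800

Explanation: Word has 11 letters (P=3, H=1, I=3, L=1, N=1, E=1, S=1). Arrangements: 11!/Π(k!) = 1,108,800.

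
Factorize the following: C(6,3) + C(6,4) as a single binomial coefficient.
C(7,4)

Reasoning: By Pascal's identity: C(6,3) + C(6,4) = C(7,4) = 35.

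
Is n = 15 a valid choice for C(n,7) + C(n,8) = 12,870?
C(15,7) + C(15,8) = 6,435 + 6,435 = 12,870, which equals 12,870.

Answer: Yes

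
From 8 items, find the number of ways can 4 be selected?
C(8,4) = 8! / (4! × (8-4)!)
         = 8! / (4! × 4!)
         = 70

Answer: 70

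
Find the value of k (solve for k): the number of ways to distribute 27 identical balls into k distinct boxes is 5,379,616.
8

Reasoning: Stars and bars: the count is C(27+k−1, k−1), increasing in k. k=6: C(32,5) = 201,376, k=7: C(33,6) = 1,107,568, k=8: C(34,7) = 5,379,616 ✓. So k = 8.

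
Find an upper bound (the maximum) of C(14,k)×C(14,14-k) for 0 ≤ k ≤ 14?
11,778,624

C(14,k)·C(14,14-k) = C(14,k)², maximised at the centre k = 7: C(14,7)² = 11,778,624.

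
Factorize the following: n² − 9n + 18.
(n − 3)(n − 6)

Explanation: Seek roots whose sum is 9 and product is 18: (3, 6). So n² − 9n + 18 = (n − 3)(n − 6).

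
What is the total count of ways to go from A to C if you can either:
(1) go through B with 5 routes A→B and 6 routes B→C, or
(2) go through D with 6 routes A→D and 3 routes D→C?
48
Route via B: 5×6=30. Route via D: 6×3=18. Total: 48.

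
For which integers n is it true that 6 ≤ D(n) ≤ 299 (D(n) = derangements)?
Using D(n) = (n−1)[D(n−1) + D(n−2)] with D(1)=0, D(2)=1: D(3)=2; D(4)=9; D(5)=44; D(6)=265; D(7)=1,854. So valid n = 4, 5, 6.

Answer: 4, 5, 6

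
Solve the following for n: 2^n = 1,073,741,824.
30
1,073,741,824 = 1,024 × 1,024 × 1,024 = 2^10 × 2^10 × 2^10 = 2^30, so n = 30.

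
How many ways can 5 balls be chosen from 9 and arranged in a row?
15,120
P(9,5) = 9!/(9-5)! = 15,120.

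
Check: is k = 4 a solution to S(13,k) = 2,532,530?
Yes

Explanation: S(13,4) = 4·S(12,4) + S(12,3) = 4·611,501 + 86,526 = 2,532,530, which equals 2,532,530.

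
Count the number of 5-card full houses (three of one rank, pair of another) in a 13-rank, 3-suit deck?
468

Triple rank: 13. Triple suits: C(3,3)=1. Pair rank: 12. Pair suits: C(3,2)=3. Total: 468.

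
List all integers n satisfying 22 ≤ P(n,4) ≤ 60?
P(3,4)=0; P(4,4)=24; P(5,4)=120. So valid n = 4.

Answer: 4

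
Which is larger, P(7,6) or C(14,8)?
P(7,6)

Working:
P(7,6)=5,040, C(14,8)=3,003.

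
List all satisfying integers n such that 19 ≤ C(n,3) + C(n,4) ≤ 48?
C(5,3)+C(5,4)=15; C(6,3)+C(6,4)=35; C(7,3)+C(7,4)=70. So valid n = 6.
Final answer: 6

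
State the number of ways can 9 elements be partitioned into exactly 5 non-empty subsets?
6,951

This equals S(9,5), the Stirling number of the 2nd kind.
Using the Stirling recurrence: S(n,k) = k·S(n-1,k) + S(n-1,k-1)
S(9,5) = 5·S(8,5) + S(8,4)
         = 5·1050 + 1701
         = 5250 + 1701
         = 6,951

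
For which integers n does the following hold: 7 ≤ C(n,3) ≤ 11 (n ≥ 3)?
C(4,3)=4; C(5,3)=10; C(6,3)=20. So valid n = 5.

Answer: 5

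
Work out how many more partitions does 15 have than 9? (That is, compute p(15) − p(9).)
146

Working:
Pentagonal recurrence p(n) = p(n−1) + p(n−2) − p(n−5) − p(n−7) + …: p(15) = p(14) + p(13) − p(10) − p(8) + p(3) + p(0) = 135 + 101 − 42 − 22 + 3 + 1 = 176.
p(9) = p(8) + p(7) − p(4) − p(2) = 22 + 15 − 5 − 2 = 30.
Difference = 176 − 30 = 146.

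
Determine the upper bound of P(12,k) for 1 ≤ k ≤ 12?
479,001,600

Explanation: P(12,k) increases in k, so maximum at k = 12: 12! = 479,001,600.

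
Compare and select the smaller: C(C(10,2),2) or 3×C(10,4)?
C(C(10,2),2)=990, 3×C(10,4)=630.
Final answer: 3×C(10,4)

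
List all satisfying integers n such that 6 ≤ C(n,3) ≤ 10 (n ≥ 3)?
5

Solution: C(4,3)=4; C(5,3)=10; C(6,3)=20. So valid n = 5.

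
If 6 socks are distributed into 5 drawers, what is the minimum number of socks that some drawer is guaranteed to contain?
Pigeonhole: ⌈6/5⌉ = 2.

Answer: 2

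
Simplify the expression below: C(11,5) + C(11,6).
By Pascal's identity: C(12,6) = 924.

Answer: 924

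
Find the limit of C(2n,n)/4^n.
0

Working:
C(2n,n) ~ 4^n/√(πn), so C(2n,n)/4^n ~ 1/√(πn) → 0.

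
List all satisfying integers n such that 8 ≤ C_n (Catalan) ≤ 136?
C_3=5; C_4=14; C_5=42; C_6=132; C_7=429. So valid n = 4, 5, 6.
Final answer: 4, 5, 6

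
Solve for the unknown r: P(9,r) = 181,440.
P(9,r) = 9·8·…·(9−r+1), a product of r factors. Multiplying down from 9: 9 = 9; 9·8 = 72; 9·8·7 = 504; 9·8·7·6 = 3,024; 9·8·7·6·5 = 15,120; 9·8·7·6·5·4 = 60,480; 9·8·7·6·5·4·3 = 181,440 ✓ (7 factors). So r = 7.

Answer: 7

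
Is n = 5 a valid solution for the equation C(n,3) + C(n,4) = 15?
Yes

C(5,3) + C(5,4) = 10 + 5 = 15, which equals 15.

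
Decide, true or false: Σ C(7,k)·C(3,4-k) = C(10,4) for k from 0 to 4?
True
Vandermonde's identity gives C(10,4) = 210; RHS C(10,4) = 210.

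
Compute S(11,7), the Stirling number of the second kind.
Using the Stirling recurrence: S(n,k) = k·S(n-1,k) + S(n-1,k-1)
S(11,7) = 7·S(10,7) + S(10,6)
         = 7·5880 + 22827
         = 41160 + 22827
         = 63,987
Final answer: 63,987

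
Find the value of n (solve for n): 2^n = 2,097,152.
21

Solution: 2,097,152 = 1,024 × 1,024 × 2 = 2^10 × 2^10 × 2^1 = 2^21, so n = 21.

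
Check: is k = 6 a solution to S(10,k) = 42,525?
No

Explanation: S(10,6) = 6·S(9,6) + S(9,5) = 6·2,646 + 6,951 = 22,827, which does not equal 42,525.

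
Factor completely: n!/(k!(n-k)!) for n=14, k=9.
This is the binomial coefficient C(14,9) = 2,002.

Answer: C(14,9) = 2,002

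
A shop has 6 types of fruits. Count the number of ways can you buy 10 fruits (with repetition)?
3,003

Working:
Stars and bars: C(10+6-1, 10) = C(15, 10) = 3,003.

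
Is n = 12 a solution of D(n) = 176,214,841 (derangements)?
Yes

Working:
D(12) = (12-1)·[D(11) + D(10)] = 11·[14,684,570 + 1,334,961] = 176,214,841, which equals 176,214,841.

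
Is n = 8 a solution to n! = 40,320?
Yes

Explanation: 8! = 8·7! = 8·5,040 = 40,320, which equals 40,320.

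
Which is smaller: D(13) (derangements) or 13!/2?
D(13)

D(13) = (13-1)·[D(12) + D(11)] = 12·[176,214,841 + 14,684,570] = 2,290,792,932; 13!/2 = 6,227,020,800/2 = 3,113,510,400.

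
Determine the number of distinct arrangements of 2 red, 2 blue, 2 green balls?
90

Reasoning: Multinomial: 6!/(2! × 2! × 2!) = 90.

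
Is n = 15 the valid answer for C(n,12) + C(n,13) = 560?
C(15,12) + C(15,13) = 455 + 105 = 560, which equals 560.
Final answer: Yes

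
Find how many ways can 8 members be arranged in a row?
40,320

Explanation: Arrangements of 8 distinct objects: 8! = 40,320.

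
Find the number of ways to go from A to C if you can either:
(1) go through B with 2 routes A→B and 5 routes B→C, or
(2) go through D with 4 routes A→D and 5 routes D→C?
30

Solution: Route via B: 2×5=10. Route via D: 4×5=20. Total: 30.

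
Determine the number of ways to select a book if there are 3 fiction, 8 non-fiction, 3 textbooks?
14

Solution: By the addition principle: 3 + 8 + 3 = 14.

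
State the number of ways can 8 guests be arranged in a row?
40,320

Arrangements of 8 distinct objects: 8! = 40,320.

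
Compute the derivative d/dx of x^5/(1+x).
(5x^4(1+x) - x^5)/(1+x)²

Reasoning: Quotient rule: [5x^{4}(1+x) - x^5]/(1+x)².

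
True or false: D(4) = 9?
Derangements of 4 elements: D(4) = (4-1)·[D(3) + D(2)] = 3·[2 + 1] = 9.
Final answer: True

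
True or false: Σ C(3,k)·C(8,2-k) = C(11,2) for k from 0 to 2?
Vandermonde's identity gives C(11,2) = 55; RHS C(11,2) = 55.
Final answer: True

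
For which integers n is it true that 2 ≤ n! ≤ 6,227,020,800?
2, 3, 4, 5, 6, 7, 8, 9, 10, 11, 12, 13

Solution: n! is strictly increasing; 2! = 2 and 13! = 6,227,020,800, so valid n = 2, 3, 4, 5, 6, 7, 8, 9, 10, 11, 12, 13.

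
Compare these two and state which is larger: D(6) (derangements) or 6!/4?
D(6)

Explanation: D(6) = (6-1)·[D(5) + D(4)] = 5·[44 + 9] = 265; 6!/4 = 720/4 = 180.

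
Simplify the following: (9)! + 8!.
(9)! + 8! = (9)·8! + 8! = (9+1)·8! = 10·8! = 403,200.

Answer: 403,200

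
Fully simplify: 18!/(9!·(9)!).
This is C(18,9) = 48,620.
Final answer: 48,620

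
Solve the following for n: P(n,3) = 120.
P(n,3) = n(n−1)(n−2) is increasing in n; n(n−1)(n−2) ≈ (n−1)^3 = 120 gives n ≈ 5.9. Check: P(4,3) = 24, P(5,3) = 60, P(6,3) = 120 ✓. So n = 6.
Final answer: 6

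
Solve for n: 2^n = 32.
5
2^5 = 32, so n = 5.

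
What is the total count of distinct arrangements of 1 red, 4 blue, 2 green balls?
105

Reasoning: Multinomial: 7!/(1! × 4! × 2!) = 105.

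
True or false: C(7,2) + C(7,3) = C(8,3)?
True

Reasoning: Pascal's identity C(n,k) + C(n,k+1) = C(n+1,k+1): 21 + 35 = 56 = C(8,3).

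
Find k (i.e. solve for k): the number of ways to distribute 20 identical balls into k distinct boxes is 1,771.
Stars and bars: the count is C(20+k−1, k−1), increasing in k. k=2: C(21,1) = 21, k=3: C(22,2) = 231, k=4: C(23,3) = 1,771 ✓. So k = 4.

Answer: 4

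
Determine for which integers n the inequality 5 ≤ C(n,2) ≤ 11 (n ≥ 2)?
4, 5

Reasoning: C(3,2)=3; C(4,2)=6; C(5,2)=10; C(6,2)=15. So valid n = 4, 5.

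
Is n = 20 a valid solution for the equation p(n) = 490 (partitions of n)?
Pentagonal recurrence p(n) = p(n−1) + p(n−2) − p(n−5) − p(n−7) + …: p(20) = p(19) + p(18) − p(15) − p(13) + p(8) + p(5) = 490 + 385 − 176 − 101 + 22 + 7 = 627, which does not equal 490.

Answer: No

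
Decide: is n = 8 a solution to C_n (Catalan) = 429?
No

Solution: C_8 = C(16,8)/(8+1) = 12,870/9 = 1,430, which does not equal 429.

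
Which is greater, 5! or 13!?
5!=120, 13!=6,227,020,800. 13! > 5!.
Final answer: 13!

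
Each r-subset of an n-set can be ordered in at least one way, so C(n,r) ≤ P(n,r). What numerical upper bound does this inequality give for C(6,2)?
30

Working:
P(6,2) = 6·5 = 30, so C(6,2) ≤ 30. (The bound is loose by a factor of 2! = 2: C(6,2) = 30/2 = 15.)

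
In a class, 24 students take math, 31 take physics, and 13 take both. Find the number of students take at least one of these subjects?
42

Explanation: |A∪B| = |A|+|B|-|A∩B| = 24+31-13 = 42.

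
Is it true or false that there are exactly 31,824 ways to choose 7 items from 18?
True

Working:
C(18,7) = 31,824.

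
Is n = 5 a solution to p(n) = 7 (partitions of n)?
Pentagonal recurrence p(n) = p(n−1) + p(n−2) − p(n−5) − p(n−7) + …: p(5) = p(4) + p(3) − p(0) = 5 + 3 − 1 = 7, which equals 7.
Final answer: Yes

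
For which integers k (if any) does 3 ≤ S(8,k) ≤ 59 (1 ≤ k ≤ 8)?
7

Working:
S(8,1)=1; S(8,2)=127; S(8,3)=966; S(8,4)=1,701; S(8,5)=1,050; S(8,6)=266; S(8,7)=28; S(8,8)=1. So valid k = 7.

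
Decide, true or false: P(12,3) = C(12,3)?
P(12,3) = 1,320 but C(12,3) = 220; they differ by a factor of 3! = 6, so the statement does not hold.
Final answer: False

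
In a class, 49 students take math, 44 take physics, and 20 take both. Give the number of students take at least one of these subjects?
|A∪B| = |A|+|B|-|A∩B| = 49+44-20 = 73.

Answer: 73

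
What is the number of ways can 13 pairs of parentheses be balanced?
742,900

Explanation: Using the Catalan number formula: C_n = C(2n, n) / (n+1)
C_13 = C(26, 13) / (13+1)
     = 10400600 / 14
     = 742,900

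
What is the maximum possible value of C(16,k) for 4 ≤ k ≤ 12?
C(16,k) is maximised at the centre of the row: C(16,8) = 12,870.

Answer: 12,870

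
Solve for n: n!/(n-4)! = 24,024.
14

Solution: n!/(n-4)! = n×(n-1)×(n-2)×(n-3), a product of 4 consecutive integers ≈ (n−1.5)^4. 24,024^(1/4) + 1.5 ≈ 13.9; check n = 14: 14×13×12×11 = 24,024 ✓. So n = 14.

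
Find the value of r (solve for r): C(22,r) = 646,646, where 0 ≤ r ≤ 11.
C(22,r) is increasing for 0 ≤ r ≤ 11. Stepping up (C(22,r+1) = C(22,r)·(22−r)/(r+1)): C(22,1) = 22, C(22,2) = 231, C(22,3) = 1,540, C(22,4) = 7,315, C(22,5) = 26,334, C(22,6) = 74,613, C(22,7) = 170,544, C(22,8) = 319,770, C(22,9) = 497,420, C(22,10) = 646,646 ✓. So r = 10.

Answer: 10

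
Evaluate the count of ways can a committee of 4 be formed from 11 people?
330

Reasoning: C(11,4) = 11! / (4! × (11-4)!)
         = 11! / (4! × 7!)
         = 330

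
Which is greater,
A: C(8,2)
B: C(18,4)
A=C(8,2)=28, B=C(18,4)=3,060.

Answer: B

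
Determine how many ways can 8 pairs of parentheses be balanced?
1,430

Working:
Using the Catalan number formula: C_n = C(2n, n) / (n+1)
C_8 = C(16, 8) / (8+1)
     = 12870 / 9
     = 1,430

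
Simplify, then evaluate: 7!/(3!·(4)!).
35

Explanation: This is C(7,3) = 35.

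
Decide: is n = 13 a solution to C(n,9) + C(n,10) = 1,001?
Yes

Working:
C(13,9) + C(13,10) = 715 + 286 = 1,001, which equals 1,001.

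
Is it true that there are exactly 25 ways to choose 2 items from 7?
False

Working:
C(7,2) = 21 ≠ 25.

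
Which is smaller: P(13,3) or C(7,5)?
P(13,3)=1,716, C(7,5)=21.

Answer: C(7,5)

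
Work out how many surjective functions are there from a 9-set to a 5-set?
Onto functions = 5! × S(9,5)
First compute S(9,5) via recurrence:
Using the Stirling recurrence: S(n,k) = k·S(n-1,k) + S(n-1,k-1)
S(9,5) = 5·S(8,5) + S(8,4)
         = 5·1050 + 1701
         = 5250 + 1701
         = 6,951
Then: 120 × 6951 = 834,120
Final answer: 834,120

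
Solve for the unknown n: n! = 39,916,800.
11

Explanation: n! is strictly increasing. 9! = 362,880, 10! = 3,628,800, 11! = 39,916,800 ✓. So n = 11.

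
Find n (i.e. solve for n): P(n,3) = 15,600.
P(n,3) = n(n−1)(n−2) is increasing in n; n(n−1)(n−2) ≈ (n−1)^3 = 15,600 gives n ≈ 26.0. Check: P(24,3) = 12,144, P(25,3) = 13,800, P(26,3) = 15,600 ✓. So n = 26.

Answer: 26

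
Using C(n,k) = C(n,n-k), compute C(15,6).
5,005

C(15,6) = C(15,9) = 5,005.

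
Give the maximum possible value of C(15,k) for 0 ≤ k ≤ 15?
6,435

Explanation: Maximum at k = 7 or k = 8: C(15,7) = 6,435.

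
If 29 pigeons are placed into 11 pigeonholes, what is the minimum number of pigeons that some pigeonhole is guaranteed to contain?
3

Solution: Pigeonhole: ⌈29/11⌉ = 3.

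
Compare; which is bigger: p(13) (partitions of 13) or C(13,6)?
C(13,6)

Pentagonal recurrence p(n) = p(n−1) + p(n−2) − p(n−5) − p(n−7) + …: p(13) = p(12) + p(11) − p(8) − p(6) + p(1) = 77 + 56 − 22 − 11 + 1 = 101; C(13,6) = 1,716.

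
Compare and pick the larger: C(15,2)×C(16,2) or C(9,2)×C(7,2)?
C(15,2)×C(16,2)

C(15,2)×C(16,2)=12,600, C(9,2)×C(7,2)=756.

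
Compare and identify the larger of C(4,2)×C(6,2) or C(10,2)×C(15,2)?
C(10,2)×C(15,2)
C(4,2)×C(6,2)=90, C(10,2)×C(15,2)=4,725.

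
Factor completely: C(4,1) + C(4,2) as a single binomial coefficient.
C(5,2)

Reasoning: By Pascal's identity: C(4,1) + C(4,2) = C(5,2) = 10.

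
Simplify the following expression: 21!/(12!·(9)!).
293,930

Explanation: This is C(21,12) = 293,930.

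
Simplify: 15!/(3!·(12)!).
455
This is C(15,3) = 455.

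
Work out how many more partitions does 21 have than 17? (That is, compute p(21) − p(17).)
495

Working:
Pentagonal recurrence p(n) = p(n−1) + p(n−2) − p(n−5) − p(n−7) + …: p(21) = p(20) + p(19) − p(16) − p(14) + p(9) + p(6) = 627 + 490 − 231 − 135 + 30 + 11 = 792.
p(17) = p(16) + p(15) − p(12) − p(10) + p(5) + p(2) = 231 + 176 − 77 − 42 + 7 + 2 = 297.
Difference = 792 − 297 = 495.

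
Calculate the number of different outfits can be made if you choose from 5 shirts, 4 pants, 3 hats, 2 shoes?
120
By the multiplication principle: 5 × 4 × 3 × 2 = 120.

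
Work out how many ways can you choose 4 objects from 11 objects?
330

Explanation: C(11,4) = 11! / (4! × (11-4)!)
         = 11! / (4! × 7!)
         = 330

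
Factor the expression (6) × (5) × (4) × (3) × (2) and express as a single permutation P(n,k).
Product of 5 consecutive descending integers starting at 6: P(6,5) = 6!/1! = 720.

Answer: P(6,5) = 6!/(1)!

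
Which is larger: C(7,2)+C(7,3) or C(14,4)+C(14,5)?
C(14,4)+C(14,5)

Solution: First=56, Second=3,003.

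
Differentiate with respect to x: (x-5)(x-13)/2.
d/dx[(x-5)(x-13)] = (x-13) + (x-5) = 2x - 18. Dividing by 2 gives (2x - 18)/2.
Final answer: (2x - 18)/2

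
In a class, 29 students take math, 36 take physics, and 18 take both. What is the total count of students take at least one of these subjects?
47

Working:
|A∪B| = |A|+|B|-|A∩B| = 29+36-18 = 47.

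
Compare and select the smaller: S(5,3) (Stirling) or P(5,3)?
S(5,3) = 3·S(4,3) + S(4,2) = 3·6 + 7 = 25; P(5,3) = 60.

Answer: S(5,3)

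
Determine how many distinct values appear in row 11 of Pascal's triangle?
6

Reasoning: Row 11 has entries C(11,0)..C(11,11); by symmetry C(11,k)=C(11,11-k), giving 6 distinct values.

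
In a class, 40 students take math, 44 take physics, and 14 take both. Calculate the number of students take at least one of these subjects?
70

Reasoning: |A∪B| = |A|+|B|-|A∩B| = 40+44-14 = 70.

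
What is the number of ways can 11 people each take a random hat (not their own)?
14,684,570

Using D(n) = (n-1)[D(n-1) + D(n-2)]:
D(11) = (11-1) × [D(10) + D(9)]
      = 10 × [1334961 + 133496]
      = 10 × 1468457
      = 14,684,570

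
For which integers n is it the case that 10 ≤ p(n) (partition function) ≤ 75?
Tabulating p(n) via p(n) = p(n−1) + p(n−2) − p(n−5) − p(n−7) + …: p(5)=7; p(6)=11; p(7)=15; p(8)=22; p(9)=30; p(10)=42; p(11)=56; p(12)=77. So valid n = 6, 7, 8, 9, 10, 11.

Answer: 6, 7, 8, 9, 10, 11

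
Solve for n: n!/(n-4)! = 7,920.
11
n!/(n-4)! = n×(n-1)×(n-2)×(n-3), a product of 4 consecutive integers ≈ (n−1.5)^4. 7,920^(1/4) + 1.5 ≈ 10.9; check n = 11: 11×10×9×8 = 7,920 ✓. So n = 11.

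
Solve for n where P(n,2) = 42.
7

Solution: P(n,2) = n(n−1) is increasing in n; n(n−1) ≈ (n−0.5)^2 = 42 gives n ≈ 7.0. Check: P(5,2) = 20, P(6,2) = 30, P(7,2) = 42 ✓. So n = 7.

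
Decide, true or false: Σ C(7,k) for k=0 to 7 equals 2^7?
Binomial theorem: Σ C(7,k) = (1+1)^7 = 2^7 = 128; RHS 2^7 = 128.
Final answer: True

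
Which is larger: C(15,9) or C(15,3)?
C(15,9)

Working:
C(15,9)=5,005, C(15,3)=455.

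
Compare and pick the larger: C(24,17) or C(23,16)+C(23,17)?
Equal

Working:
By Pascal's identity: C(24,17) = C(23,16)+C(23,17) = 346,104. Equal.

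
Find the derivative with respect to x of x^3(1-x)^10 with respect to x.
3x^2(1-x)^10 - 10x^3(1-x)^9

Product rule: 3x^{2}(1-x)^{10} + x^3·(-10)(1-x)^{9}.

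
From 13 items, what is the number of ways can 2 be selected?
C(13,2) = 13! / (2! × (13-2)!)
         = 13! / (2! × 11!)
         = 78

Answer: 78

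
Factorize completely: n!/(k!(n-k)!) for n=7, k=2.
This is the binomial coefficient C(7,2) = 21.
Final answer: C(7,2) = 21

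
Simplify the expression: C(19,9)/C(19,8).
C(n,k+1)/C(n,k) = (n−k)/(k+1). Here (19−8)/(8+1) = 11/9 = 11/9.
Final answer: 11/9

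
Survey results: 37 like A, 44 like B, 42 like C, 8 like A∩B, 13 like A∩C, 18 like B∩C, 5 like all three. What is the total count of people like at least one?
89

Explanation: |A∪B∪C| = 37+44+42-8-13-18+5 = 89.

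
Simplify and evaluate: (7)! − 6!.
4,320
(7)! − 6! = (7)·6! − 6! = (7−1)·6! = 6·6! = 4,320.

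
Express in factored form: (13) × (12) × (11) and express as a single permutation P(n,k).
P(13,3) = 13!/(10)!

Reasoning: Product of 3 consecutive descending integers starting at 13: P(13,3) = 13!/10! = 1,716.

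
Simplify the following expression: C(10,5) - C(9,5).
C(10,5) - C(9,5) = C(9,4) = 126.
Final answer: 126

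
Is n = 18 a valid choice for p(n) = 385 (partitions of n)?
Yes
Pentagonal recurrence p(n) = p(n−1) + p(n−2) − p(n−5) − p(n−7) + …: p(18) = p(17) + p(16) − p(13) − p(11) + p(6) + p(3) = 297 + 231 − 101 − 56 + 11 + 3 = 385, which equals 385.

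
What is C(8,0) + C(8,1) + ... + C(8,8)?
Sum of binomial coefficients = 2^8 = 256.
Final answer: 256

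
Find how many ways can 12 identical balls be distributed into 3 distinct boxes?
91

Reasoning: C(12+3-1, 3-1) = C(14, 2) = 91.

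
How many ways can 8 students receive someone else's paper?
14,833

Using D(n) = (n-1)[D(n-1) + D(n-2)]:
D(8) = (8-1) × [D(7) + D(6)]
      = 7 × [1854 + 265]
      = 7 × 2119
      = 14,833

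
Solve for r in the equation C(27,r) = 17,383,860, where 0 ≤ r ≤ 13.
12

Working:
C(27,r) is increasing for 0 ≤ r ≤ 13. Stepping up (C(27,r+1) = C(27,r)·(27−r)/(r+1)): C(27,1) = 27, C(27,2) = 351, C(27,3) = 2,925, C(27,4) = 17,550, C(27,5) = 80,730, C(27,6) = 296,010, C(27,7) = 888,030, C(27,8) = 2,220,075, C(27,9) = 4,686,825, C(27,10) = 8,436,285, C(27,11) = 13,037,895, C(27,12) = 17,383,860 ✓. So r = 12.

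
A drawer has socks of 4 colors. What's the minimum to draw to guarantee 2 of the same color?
Worst case: 1 of each = 4. One more: 5.
Final answer: 5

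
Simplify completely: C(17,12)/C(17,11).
C(n,k+1)/C(n,k) = (n−k)/(k+1). Here (17−11)/(11+1) = 6/12 = 1/2.
Final answer: 1/2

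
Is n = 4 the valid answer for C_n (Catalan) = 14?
Yes

Working:
C_4 = C(8,4)/(4+1) = 70/5 = 14, which equals 14.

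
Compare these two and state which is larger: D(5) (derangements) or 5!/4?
D(5)

D(5) = (5-1)·[D(4) + D(3)] = 4·[9 + 2] = 44; 5!/4 = 120/4 = 30.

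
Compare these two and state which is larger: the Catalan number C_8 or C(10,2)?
C_8 = C(16,8)/(8+1) = 12,870/9 = 1,430; C(10,2) = 45.
Final answer: C_8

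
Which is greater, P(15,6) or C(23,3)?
P(15,6)

Explanation: P(15,6)=3,603,600, C(23,3)=1,771.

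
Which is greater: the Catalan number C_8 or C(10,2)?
C_8 = C(16,8)/(8+1) = 12,870/9 = 1,430; C(10,2) = 45.

Answer: C_8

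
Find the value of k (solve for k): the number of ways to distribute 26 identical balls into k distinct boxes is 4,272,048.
8

Working:
Stars and bars: the count is C(26+k−1, k−1), increasing in k. k=6: C(31,5) = 169,911, k=7: C(32,6) = 906,192, k=8: C(33,7) = 4,272,048 ✓. So k = 8.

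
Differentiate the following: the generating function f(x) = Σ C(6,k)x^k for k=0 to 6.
Term-by-term differentiation gives Σ k·C(6,k)x^{k-1} for k=1 to 6.

Answer: Σ k·C(6,k)x^(k-1) for k=1 to 6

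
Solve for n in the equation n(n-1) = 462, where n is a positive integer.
n² − n − 462 = 0, so n = (1 ± √(1 + 4·462))/2 = (1 ± √1,849)/2 = (1 ± 43)/2, i.e. n = 22 or n = -21. Taking the positive root, n = 22 (check: 22×21 = 462).
Final answer: 22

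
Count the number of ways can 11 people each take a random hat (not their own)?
14,684,570

Solution: Using D(n) = (n-1)[D(n-1) + D(n-2)]:
D(11) = (11-1) × [D(10) + D(9)]
      = 10 × [1334961 + 133496]
      = 10 × 1468457
      = 14,684,570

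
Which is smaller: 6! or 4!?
4!

Solution: 6!=720, 4!=24. 6! > 4!.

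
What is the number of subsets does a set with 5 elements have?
32

Working:
Each element can be included or excluded: 2^5 = 32.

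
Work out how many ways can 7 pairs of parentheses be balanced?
429

Solution: Using the Catalan number formula: C_n = C(2n, n) / (n+1)
C_7 = C(14, 7) / (7+1)
     = 3432 / 8
     = 429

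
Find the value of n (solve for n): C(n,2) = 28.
8

Solution: C(n,2) = n(n−1)/2! is increasing in n, and n(n−1) = 2!·28 = 56 ≈ (n−0.5)^2 gives n ≈ 8.0. Check: C(6,2) = 15, C(7,2) = 21, C(8,2) = 28 ✓. So n = 8.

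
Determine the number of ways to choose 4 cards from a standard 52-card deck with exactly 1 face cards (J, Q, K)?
118,560
12 face cards and 40 non-face cards: C(12,1) × C(40,3) = 12 × 9,880 = 118,560.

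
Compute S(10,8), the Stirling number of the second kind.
750
Using the Stirling recurrence: S(n,k) = k·S(n-1,k) + S(n-1,k-1)
S(10,8) = 8·S(9,8) + S(9,7)
         = 8·36 + 462
         = 288 + 462
         = 750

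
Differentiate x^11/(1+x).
(11x^10(1+x) - x^11)/(1+x)²

Solution: Quotient rule: [11x^{10}(1+x) - x^11]/(1+x)².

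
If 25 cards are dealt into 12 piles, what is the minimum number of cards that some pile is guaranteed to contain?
Pigeonhole: ⌈25/12⌉ = 3.

Answer: 3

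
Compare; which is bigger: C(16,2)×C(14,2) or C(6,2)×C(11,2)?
C(16,2)×C(14,2)

Reasoning: C(16,2)×C(14,2)=10,920, C(6,2)×C(11,2)=825.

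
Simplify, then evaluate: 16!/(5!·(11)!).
This is C(16,5) = 4,368.

Answer: 4,368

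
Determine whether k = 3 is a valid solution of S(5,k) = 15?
S(5,3) = 3·S(4,3) + S(4,2) = 3·6 + 7 = 25, which does not equal 15.

Answer: No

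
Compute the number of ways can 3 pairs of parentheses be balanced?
Using the Catalan number formula: C_n = C(2n, n) / (n+1)
C_3 = C(6, 3) / (3+1)
     = 20 / 4
     = 5
Final answer: 5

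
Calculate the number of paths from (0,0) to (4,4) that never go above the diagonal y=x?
14

Working:
Counted by the Catalan number C_4: C_4 = C(8,4)/(4+1) = 70/5 = 14.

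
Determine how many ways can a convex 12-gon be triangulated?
16,796
Using the Catalan number formula: C_n = C(2n, n) / (n+1)
C_10 = C(20, 10) / (10+1)
     = 184756 / 11
     = 16,796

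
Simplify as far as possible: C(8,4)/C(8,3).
5/4
C(n,k+1)/C(n,k) = (n−k)/(k+1). Here (8−3)/(3+1) = 5/4 = 5/4.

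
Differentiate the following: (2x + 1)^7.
Chain rule: 7(2x+1)^{6} × 2 = 14(2x+1)^{6}.
Final answer: 14(2x + 1)^6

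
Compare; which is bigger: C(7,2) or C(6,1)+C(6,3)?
C(7,2)=21; C(6,1)+C(6,3)=6+20=26.
Final answer: C(6,1)+C(6,3)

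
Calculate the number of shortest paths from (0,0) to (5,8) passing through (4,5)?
To (4,5): C(9,4)=126. From there: C(4,1)=4. Total: 504.

Answer: 504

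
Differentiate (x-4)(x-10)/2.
(2x - 14)/2

Solution: d/dx[(x-4)(x-10)] = (x-10) + (x-4) = 2x - 14. Dividing by 2 gives (2x - 14)/2.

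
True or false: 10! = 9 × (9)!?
10! = 10 × 9! = 3,628,800, but 9 × 9! = 3,265,920.
Final answer: False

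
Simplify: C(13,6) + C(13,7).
3,432

Explanation: By Pascal's identity: C(14,7) = 3,432.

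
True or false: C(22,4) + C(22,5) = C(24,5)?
False

Solution: Pascal's identity gives C(23,5) = 33,649, whereas C(24,5) = 42,504.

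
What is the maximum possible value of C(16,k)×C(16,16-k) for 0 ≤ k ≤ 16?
165,636,900

C(16,k)·C(16,16-k) = C(16,k)², maximised at the centre k = 8: C(16,8)² = 165,636,900.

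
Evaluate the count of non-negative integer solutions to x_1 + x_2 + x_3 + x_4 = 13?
560

C(13+4-1, 4-1) = 560.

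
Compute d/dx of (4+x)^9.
9(4+x)^8

Explanation: Using the power rule: d/dx (4+x)^9 = 9(4+x)^{8}.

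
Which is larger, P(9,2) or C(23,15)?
C(23,15)

Reasoning: P(9,2)=72, C(23,15)=490,314.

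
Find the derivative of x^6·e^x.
Product rule: d/dx[x^6]·e^x + x^6·d/dx[e^x] = 6x^{5}e^x + x^6e^x.
Final answer: (6x^5 + x^6)e^x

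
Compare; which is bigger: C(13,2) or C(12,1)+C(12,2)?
Equal

By Pascal's identity: C(13,2) = C(12,1)+C(12,2) = 78. Equal.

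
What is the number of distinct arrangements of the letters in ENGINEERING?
277,200

Word has 11 letters (E=3, N=3, G=2, I=2, R=1). Arrangements: 11!/Π(k!) = 277,200.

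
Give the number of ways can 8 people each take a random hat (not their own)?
Using D(n) = (n-1)[D(n-1) + D(n-2)]:
D(8) = (8-1) × [D(7) + D(6)]
      = 7 × [1854 + 265]
      = 7 × 2119
      = 14,833
Final answer: 14,833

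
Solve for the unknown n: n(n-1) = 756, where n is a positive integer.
28

Working:
n² − n − 756 = 0, so n = (1 ± √(1 + 4·756))/2 = (1 ± √3,025)/2 = (1 ± 55)/2, i.e. n = 28 or n = -27. Taking the positive root, n = 28 (check: 28×27 = 756).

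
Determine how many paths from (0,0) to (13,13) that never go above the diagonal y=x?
742,900
Counted by the Catalan number C_13: C_13 = C(26,13)/(13+1) = 10,400,600/14 = 742,900.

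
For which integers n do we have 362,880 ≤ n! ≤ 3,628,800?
n! is strictly increasing; 9! = 362,880 and 10! = 3,628,800, so valid n = 9, 10.
Final answer: 9, 10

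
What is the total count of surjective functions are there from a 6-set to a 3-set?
540

Working:
Onto functions = 3! × S(6,3)
First compute S(6,3) via recurrence:
Using the Stirling recurrence: S(n,k) = k·S(n-1,k) + S(n-1,k-1)
S(6,3) = 3·S(5,3) + S(5,2)
         = 3·25 + 15
         = 75 + 15
         = 90
Then: 6 × 90 = 540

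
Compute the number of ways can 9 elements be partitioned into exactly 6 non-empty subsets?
This equals S(9,6), the Stirling number of the 2nd kind.
Using the Stirling recurrence: S(n,k) = k·S(n-1,k) + S(n-1,k-1)
S(9,6) = 6·S(8,6) + S(8,5)
         = 6·266 + 1050
         = 1596 + 1050
         = 2,646
Final answer: 2,646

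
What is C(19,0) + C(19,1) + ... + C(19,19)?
524,288

Solution: Sum of binomial coefficients = 2^19 = 524,288.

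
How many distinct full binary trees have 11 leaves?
16,796

Using the Catalan number formula: C_n = C(2n, n) / (n+1)
C_10 = C(20, 10) / (10+1)
     = 184756 / 11
     = 16,796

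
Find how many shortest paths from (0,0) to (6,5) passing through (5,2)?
84

Reasoning: To (5,2): C(7,5)=21. From there: C(4,1)=4. Total: 84.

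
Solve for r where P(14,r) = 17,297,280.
7
P(14,r) = 14·13·…·(14−r+1), a product of r factors. Multiplying down from 14: 14 = 14; 14·13 = 182; 14·13·12 = 2,184; 14·13·12·11 = 24,024; 14·13·12·11·10 = 240,240; 14·13·12·11·10·9 = 2,162,160; 14·13·12·11·10·9·8 = 17,297,280 ✓ (7 factors). So r = 7.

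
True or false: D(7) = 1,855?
False

Derangements of 7 elements: D(7) = (7-1)·[D(6) + D(5)] = 6·[265 + 44] = 1,854.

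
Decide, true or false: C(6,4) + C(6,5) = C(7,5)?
True

Reasoning: Pascal's identity: LHS = 15 + 6 = 21; RHS = C(7,5) = 21. Both sides agree, so the statement holds.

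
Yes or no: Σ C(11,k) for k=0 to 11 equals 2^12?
Binomial theorem: Σ C(11,k) = (1+1)^11 = 2^11 = 2,048; RHS 2^12 = 4,096.
Final answer: No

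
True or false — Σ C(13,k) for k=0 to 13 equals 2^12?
False

Solution: Binomial theorem: Σ C(13,k) = (1+1)^13 = 2^13 = 8,192; RHS 2^12 = 4,096.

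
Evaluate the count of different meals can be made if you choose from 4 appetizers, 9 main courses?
By the multiplication principle: 4 × 9 = 36.

Answer: 36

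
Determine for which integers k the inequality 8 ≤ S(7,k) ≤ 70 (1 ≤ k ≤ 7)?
2, 6

Working:
S(7,1)=1; S(7,2)=63; S(7,3)=301; S(7,4)=350; S(7,5)=140; S(7,6)=21; S(7,7)=1. So valid k = 2, 6.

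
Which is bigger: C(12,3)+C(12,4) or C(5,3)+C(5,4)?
C(12,3)+C(12,4)
First=715, Second=15.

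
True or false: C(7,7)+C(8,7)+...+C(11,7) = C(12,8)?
True

Hockey stick identity gives Σ = C(12,8) = 495; RHS C(12,8) = 495.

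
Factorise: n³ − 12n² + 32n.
n(n − 4)(n − 8)

n³ − 12n² + 32n = n(n² − 12n + 32) = n(n − 4)(n − 8).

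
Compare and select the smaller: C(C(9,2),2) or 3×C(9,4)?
3×C(9,4)

Reasoning: C(C(9,2),2)=630, 3×C(9,4)=378.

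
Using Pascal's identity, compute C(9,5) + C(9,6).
C(9,5) + C(9,6) = C(10,6) = 210.
Final answer: 210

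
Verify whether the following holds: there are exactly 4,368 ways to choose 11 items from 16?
True

Explanation: C(16,11) = 4,368.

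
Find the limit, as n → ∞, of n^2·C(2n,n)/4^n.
∞

Explanation: C(2n,n) ~ 4^n/√(πn), so n^2·C(2n,n)/4^n ~ n^(2 − 1/2)/√π → ∞.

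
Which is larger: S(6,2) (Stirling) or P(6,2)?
S(6,2)
S(6,2) = 2·S(5,2) + S(5,1) = 2·15 + 1 = 31; P(6,2) = 30.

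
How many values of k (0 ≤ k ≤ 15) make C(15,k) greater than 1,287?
Row 15 is unimodal and symmetric about k=15/2. C(15,3)=455 ≤ 1,287; C(15,4)=1,365 > 1,287; by symmetry C(15,k) > 1,287 for k = 4..11. That's 11 - 4 + 1 = 8 values.
Final answer: 8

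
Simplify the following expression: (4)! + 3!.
30
(4)! + 3! = (4)·3! + 3! = (4+1)·3! = 5·3! = 30.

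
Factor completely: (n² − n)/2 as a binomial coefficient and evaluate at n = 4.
C(n,2); C(4,2) = 6

Explanation: (n² − n)/2 = n(n−1)/2 = C(n,2). At n = 4: C(4,2) = 6.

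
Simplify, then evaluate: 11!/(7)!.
7,920

Solution: This equals 11×10×...×8 = 7,920.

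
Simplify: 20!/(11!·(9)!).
167,960

This is C(20,11) = 167,960.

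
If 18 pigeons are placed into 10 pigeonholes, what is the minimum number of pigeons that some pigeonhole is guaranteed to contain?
Pigeonhole: ⌈18/10⌉ = 2.

Answer: 2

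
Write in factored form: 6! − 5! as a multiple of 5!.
5 × 5! = 600

Explanation: 6! − 5! = 6·5! − 5! = (6 − 1)·5! = 5 × 5! = 600.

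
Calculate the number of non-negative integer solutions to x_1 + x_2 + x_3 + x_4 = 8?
165

Solution: C(8+4-1, 4-1) = 165.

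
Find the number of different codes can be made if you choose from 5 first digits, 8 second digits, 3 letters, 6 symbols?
720

By the multiplication principle: 5 × 8 × 3 × 6 = 720.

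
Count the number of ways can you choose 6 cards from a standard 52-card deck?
20,358,520
C(52,6) = 20,358,520.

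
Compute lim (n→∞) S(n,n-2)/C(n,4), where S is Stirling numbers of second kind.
3

The leading term of S(n,n-2) as a polynomial in n is (3)!!·C(n,4), so the ratio → (3)!! = 3.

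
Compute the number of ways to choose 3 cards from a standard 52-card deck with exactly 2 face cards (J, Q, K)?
2,640

Explanation: 12 face cards and 40 non-face cards: C(12,2) × C(40,1) = 66 × 40 = 2,640.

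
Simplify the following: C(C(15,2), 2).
5,460

Solution: C(15,2) = 105, then C(105, 2) = 5,460.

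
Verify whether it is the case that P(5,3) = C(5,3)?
P(5,3) = 60 but C(5,3) = 10; they differ by a factor of 3! = 6, so the statement does not hold.
Final answer: False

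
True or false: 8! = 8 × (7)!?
True
By definition n! = n × (n-1)!, so 8! = 8 × 7!.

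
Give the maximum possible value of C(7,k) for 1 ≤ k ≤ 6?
35

Working:
C(7,k) is maximised at the centre of the row: C(7,3) = 35.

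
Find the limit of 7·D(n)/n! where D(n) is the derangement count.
D(n)/n! → 1/e, so 7·D(n)/n! → 7/e.

Answer: 7/e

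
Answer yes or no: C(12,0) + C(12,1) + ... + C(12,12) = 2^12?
Binomial theorem with x = y = 1: Σ C(12,i) = (1+1)^12 = 2^12 = 4,096. The statement holds.
Final answer: Yes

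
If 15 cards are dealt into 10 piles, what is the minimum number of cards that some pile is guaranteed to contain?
Pigeonhole: ⌈15/10⌉ = 2.

Answer: 2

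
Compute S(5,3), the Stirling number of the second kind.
Using the Stirling recurrence: S(n,k) = k·S(n-1,k) + S(n-1,k-1)
S(5,3) = 3·S(4,3) + S(4,2)
         = 3·6 + 7
         = 18 + 7
         = 25

Answer: 25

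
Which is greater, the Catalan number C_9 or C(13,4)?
C_9

Explanation: C_9 = C(18,9)/(9+1) = 48,620/10 = 4,862; C(13,4) = 715.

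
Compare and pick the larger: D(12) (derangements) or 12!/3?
D(12)

Working:
D(12) = (12-1)·[D(11) + D(10)] = 11·[14,684,570 + 1,334,961] = 176,214,841; 12!/3 = 479,001,600/3 = 159,667,200.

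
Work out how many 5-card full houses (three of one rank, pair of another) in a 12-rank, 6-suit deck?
39,600

Explanation: Triple rank: 12. Triple suits: C(6,3)=20. Pair rank: 11. Pair suits: C(6,2)=15. Total: 39,600.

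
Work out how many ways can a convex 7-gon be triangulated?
42

Using the Catalan number formula: C_n = C(2n, n) / (n+1)
C_5 = C(10, 5) / (5+1)
     = 252 / 6
     = 42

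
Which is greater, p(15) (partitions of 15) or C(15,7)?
C(15,7)

Solution: Pentagonal recurrence p(n) = p(n−1) + p(n−2) − p(n−5) − p(n−7) + …: p(15) = p(14) + p(13) − p(10) − p(8) + p(3) + p(0) = 135 + 101 − 42 − 22 + 3 + 1 = 176; C(15,7) = 6,435.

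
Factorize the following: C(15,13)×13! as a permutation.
P(15,13)

C(15,13)×13! = [15!/(13!(2)!)]×13! = 15!/(2)! = P(15,13) = 653,837,184,000.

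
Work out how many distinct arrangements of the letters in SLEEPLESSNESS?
Word has 13 letters (S=5, L=2, E=4, P=1, N=1). Arrangements: 13!/Π(k!) = 1,081,080.

Answer: 1,081,080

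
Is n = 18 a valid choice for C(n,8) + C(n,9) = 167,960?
C(18,8) + C(18,9) = 43,758 + 48,620 = 92,378, which does not equal 167,960.

Answer: No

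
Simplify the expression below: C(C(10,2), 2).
990

Reasoning: C(10,2) = 45, then C(45, 2) = 990.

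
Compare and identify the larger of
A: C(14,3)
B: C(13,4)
B

Reasoning: A=C(14,3)=364, B=C(13,4)=715.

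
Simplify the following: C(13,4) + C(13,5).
2,002

By Pascal's identity: C(14,5) = 2,002.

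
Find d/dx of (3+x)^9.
9(3+x)^8
Using the power rule: d/dx (3+x)^9 = 9(3+x)^{8}.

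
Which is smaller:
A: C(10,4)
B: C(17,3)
A

A=C(10,4)=210, B=C(17,3)=680.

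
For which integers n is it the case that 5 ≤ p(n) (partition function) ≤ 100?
4, 5, 6, 7, 8, 9, 10, 11, 12

Explanation: Tabulating p(n) via p(n) = p(n−1) + p(n−2) − p(n−5) − p(n−7) + …: p(3)=3; p(4)=5; p(5)=7; p(6)=11; p(7)=15; p(8)=22; p(9)=30; p(10)=42; p(11)=56; p(12)=77; p(13)=101. So valid n = 4, 5, 6, 7, 8, 9, 10, 11, 12.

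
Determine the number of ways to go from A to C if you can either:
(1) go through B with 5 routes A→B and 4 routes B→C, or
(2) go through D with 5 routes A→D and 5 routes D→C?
45

Explanation: Route via B: 5×4=20. Route via D: 5×5=25. Total: 45.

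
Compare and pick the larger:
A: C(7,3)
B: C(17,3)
B

A=C(7,3)=35, B=C(17,3)=680.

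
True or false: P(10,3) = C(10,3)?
False

Working:
P(10,3) = 720 but C(10,3) = 120; they differ by a factor of 3! = 6, so the statement does not hold.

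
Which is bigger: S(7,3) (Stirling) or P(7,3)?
S(7,3) = 3·S(6,3) + S(6,2) = 3·90 + 31 = 301; P(7,3) = 210.

Answer: S(7,3)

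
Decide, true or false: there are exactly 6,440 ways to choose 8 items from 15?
C(15,8) = 6,435 ≠ 6440.
Final answer: False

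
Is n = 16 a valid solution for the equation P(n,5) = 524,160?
Yes

Working:
P(16,5) = 16·15·14·13·12 = 524,160, which equals 524,160.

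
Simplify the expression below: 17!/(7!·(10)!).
19,448

Reasoning: This is C(17,7) = 19,448.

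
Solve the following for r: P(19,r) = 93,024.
4

Solution: P(19,r) = 19·18·…·(19−r+1), a product of r factors. Multiplying down from 19: 19 = 19; 19·18 = 342; 19·18·17 = 5,814; 19·18·17·16 = 93,024 ✓ (4 factors). So r = 4.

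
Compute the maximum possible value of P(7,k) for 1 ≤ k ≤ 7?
5,040

Working:
P(7,k) increases in k, so maximum at k = 7: 7! = 5,040.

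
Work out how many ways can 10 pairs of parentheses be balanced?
16,796

Reasoning: Using the Catalan number formula: C_n = C(2n, n) / (n+1)
C_10 = C(20, 10) / (10+1)
     = 184756 / 11
     = 16,796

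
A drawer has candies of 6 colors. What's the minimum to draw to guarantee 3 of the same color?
Worst case: 2 of each = 12. One more: 13.
Final answer: 13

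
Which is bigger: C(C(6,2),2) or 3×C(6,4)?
C(C(6,2),2)

Explanation: C(C(6,2),2)=105, 3×C(6,4)=45.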